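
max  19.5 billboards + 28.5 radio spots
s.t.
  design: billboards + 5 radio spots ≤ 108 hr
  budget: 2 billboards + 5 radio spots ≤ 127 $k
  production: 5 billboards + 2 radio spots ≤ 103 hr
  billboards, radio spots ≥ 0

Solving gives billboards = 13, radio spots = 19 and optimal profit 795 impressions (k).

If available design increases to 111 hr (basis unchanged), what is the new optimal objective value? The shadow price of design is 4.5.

Δb = 3, so new z* = 795 + (4.5)·(3) = 795 + 13.5 = 808.5.

808.5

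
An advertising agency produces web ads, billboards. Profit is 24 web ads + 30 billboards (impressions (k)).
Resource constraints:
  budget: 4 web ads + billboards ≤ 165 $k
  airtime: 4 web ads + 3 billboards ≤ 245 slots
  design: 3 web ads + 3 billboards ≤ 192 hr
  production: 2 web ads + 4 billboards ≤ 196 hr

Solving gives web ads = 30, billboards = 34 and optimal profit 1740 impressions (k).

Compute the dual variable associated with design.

Binding: design and production. Non-binding: budget (11 unused), airtime (23 unused).
Slack constraints have shadow price 0 (complementary slackness).
Dual feasibility on the basic columns requires 3·y_design + 2·y_production = 24, 3·y_design + 4·y_production = 30.
→ y_design = 6 and y_production = 3.
Shadow price of design = 6.

6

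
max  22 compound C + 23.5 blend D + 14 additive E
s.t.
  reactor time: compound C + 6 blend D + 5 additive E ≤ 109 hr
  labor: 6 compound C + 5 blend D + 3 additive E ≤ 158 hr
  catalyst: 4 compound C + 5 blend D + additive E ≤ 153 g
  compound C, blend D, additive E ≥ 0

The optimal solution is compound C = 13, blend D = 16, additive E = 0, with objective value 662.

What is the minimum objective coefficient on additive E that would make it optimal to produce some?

Binding: reactor time and labor. Non-binding: catalyst (21 unused).
Slack constraints have shadow price 0 (complementary slackness).
From A_Bᵀ y = c: 1·y_reactor time + 6·y_labor = 22; 6·y_reactor time + 5·y_labor = 23.5.
This yields shadow prices y_reactor time = 1, y_labor = 3.5.
additive E enters the basis when its profit ≥ yᵀa₃ = 1·5 + 3.5·3 = 15.5.

15.5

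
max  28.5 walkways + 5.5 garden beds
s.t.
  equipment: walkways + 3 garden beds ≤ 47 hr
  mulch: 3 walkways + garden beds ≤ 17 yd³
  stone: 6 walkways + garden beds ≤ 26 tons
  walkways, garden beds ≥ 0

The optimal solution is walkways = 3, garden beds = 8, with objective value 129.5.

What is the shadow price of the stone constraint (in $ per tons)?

4

At the optimum: equipment uses 27 of 47 (slack = 20); mulch uses 17 of 17 (binding); stone uses 26 of 26 (binding).
Slack constraints have shadow price 0 (complementary slackness).
From A_Bᵀ y = c: 3·y_mulch + 6·y_stone = 28.5; 1·y_mulch + 1·y_stone = 5.5.
Solving: y_mulch = 1.5, y_stone = 4.
Shadow price of stone = 4.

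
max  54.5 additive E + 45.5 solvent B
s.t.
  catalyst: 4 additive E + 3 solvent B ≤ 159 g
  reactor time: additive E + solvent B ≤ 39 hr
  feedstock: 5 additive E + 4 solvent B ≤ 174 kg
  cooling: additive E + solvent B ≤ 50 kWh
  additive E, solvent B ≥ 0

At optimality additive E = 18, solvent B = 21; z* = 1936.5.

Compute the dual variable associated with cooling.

0

Binding: reactor time and feedstock. Non-binding: catalyst (24 unused), cooling (11 unused).
By complementary slackness, y = 0 for the non-binding constraints.
From A_Bᵀ y = c: 1·y_reactor time + 5·y_feedstock = 54.5; 1·y_reactor time + 4·y_feedstock = 45.5.
Solving: y_reactor time = 9.5, y_feedstock = 9.
Shadow price of cooling = 0.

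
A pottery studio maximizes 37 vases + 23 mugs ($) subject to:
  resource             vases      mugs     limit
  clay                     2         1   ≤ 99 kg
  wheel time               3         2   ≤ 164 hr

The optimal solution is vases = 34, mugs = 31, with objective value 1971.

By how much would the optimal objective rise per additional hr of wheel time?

Both clay and wheel time are binding at x*.
Dual feasibility on the basic columns requires 2·y_clay + 3·y_wheel time = 37, 1·y_clay + 2·y_wheel time = 23.
This yields shadow prices y_clay = 5, y_wheel time = 9.
Shadow price of wheel time = 9.

9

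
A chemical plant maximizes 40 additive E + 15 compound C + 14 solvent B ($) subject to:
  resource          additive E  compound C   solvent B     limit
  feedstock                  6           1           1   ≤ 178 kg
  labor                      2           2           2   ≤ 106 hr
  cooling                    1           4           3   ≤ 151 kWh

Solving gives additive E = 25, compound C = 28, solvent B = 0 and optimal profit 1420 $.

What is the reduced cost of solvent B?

-1

Binding: feedstock and labor. Non-binding: cooling (14 unused).
Slack constraints have shadow price 0 (complementary slackness).
The binding rows give the dual system: 6·y_feedstock + 2·y_labor = 40 and 1·y_feedstock + 2·y_labor = 15.
This yields shadow prices y_feedstock = 5, y_labor = 5.
Reduced cost of solvent B: c₃ − yᵀa₃ = 14 − (5·1 + 5·2) = 14 − 15 = -1.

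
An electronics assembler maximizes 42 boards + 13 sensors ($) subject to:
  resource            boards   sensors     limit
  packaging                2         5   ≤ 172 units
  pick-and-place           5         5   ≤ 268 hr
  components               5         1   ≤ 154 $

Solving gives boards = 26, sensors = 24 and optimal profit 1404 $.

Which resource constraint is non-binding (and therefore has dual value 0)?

pick-and-place

packaging: 172/172 (binding)
pick-and-place: 250/268 (slack 18)
components: 154/154 (binding)
By complementary slackness, a constraint with positive slack has shadow price 0 → pick-and-place.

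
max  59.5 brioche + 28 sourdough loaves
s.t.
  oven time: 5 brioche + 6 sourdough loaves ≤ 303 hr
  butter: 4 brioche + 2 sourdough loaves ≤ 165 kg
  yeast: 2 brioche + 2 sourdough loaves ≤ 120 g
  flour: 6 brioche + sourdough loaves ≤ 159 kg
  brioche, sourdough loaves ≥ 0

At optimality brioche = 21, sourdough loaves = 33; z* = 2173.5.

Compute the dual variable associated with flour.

Check each constraint at x*: oven time 303/303 (tight); butter 150/165 (slack 15); yeast 108/120 (slack 12); flour 159/159 (tight).
Slack constraints have shadow price 0 (complementary slackness).
Dual feasibility on the basic columns requires 5·y_oven time + 6·y_flour = 59.5, 6·y_oven time + 1·y_flour = 28.
This yields shadow prices y_oven time = 3.5, y_flour = 7.
Shadow price of flour = 7.

7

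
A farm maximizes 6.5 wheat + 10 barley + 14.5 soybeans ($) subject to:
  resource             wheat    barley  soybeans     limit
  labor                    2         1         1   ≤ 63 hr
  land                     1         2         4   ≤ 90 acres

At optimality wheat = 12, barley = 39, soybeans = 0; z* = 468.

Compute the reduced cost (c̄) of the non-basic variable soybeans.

Check each constraint at x*: labor 63/63 (tight); land 90/90 (tight).
Dual feasibility on the basic columns requires 2·y_labor + 1·y_land = 6.5, 1·y_labor + 2·y_land = 10.
Solving: y_labor = 1, y_land = 4.5.
Reduced cost of soybeans: c₃ − yᵀa₃ = 14.5 − (1·1 + 4.5·4) = 14.5 − 19 = -4.5.

-4.5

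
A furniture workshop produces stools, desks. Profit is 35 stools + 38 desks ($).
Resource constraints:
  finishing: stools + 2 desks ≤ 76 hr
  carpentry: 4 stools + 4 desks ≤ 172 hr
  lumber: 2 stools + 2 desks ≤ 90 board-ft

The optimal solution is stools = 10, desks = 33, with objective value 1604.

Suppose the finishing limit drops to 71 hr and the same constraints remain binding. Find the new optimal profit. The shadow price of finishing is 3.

1589

Δb = -5, so new z* = 1604 + (3)·(-5) = 1604 − 15 = 1589.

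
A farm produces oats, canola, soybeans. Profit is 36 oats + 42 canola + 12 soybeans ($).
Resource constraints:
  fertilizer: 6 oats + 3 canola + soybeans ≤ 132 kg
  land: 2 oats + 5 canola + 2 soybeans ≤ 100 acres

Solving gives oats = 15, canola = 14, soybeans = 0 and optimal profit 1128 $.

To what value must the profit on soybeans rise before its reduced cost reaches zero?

Check each constraint at x*: fertilizer 132/132 (tight); land 100/100 (tight).
The binding rows give the dual system: 6·y_fertilizer + 2·y_land = 36 and 3·y_fertilizer + 5·y_land = 42.
→ y_fertilizer = 4 and y_land = 6.
soybeans enters the basis when its profit ≥ yᵀa₃ = 4·1 + 6·2 = 16.

16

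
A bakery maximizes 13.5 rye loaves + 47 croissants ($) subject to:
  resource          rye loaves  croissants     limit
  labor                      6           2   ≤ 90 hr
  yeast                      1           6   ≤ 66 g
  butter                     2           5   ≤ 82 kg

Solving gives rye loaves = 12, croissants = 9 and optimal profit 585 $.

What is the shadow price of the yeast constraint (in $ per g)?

7.5

Binding: labor and yeast. Non-binding: butter (13 unused).
Since butter is not tight, its dual is 0.
Dual feasibility on the basic columns requires 6·y_labor + 1·y_yeast = 13.5, 2·y_labor + 6·y_yeast = 47.
→ y_labor = 1 and y_yeast = 7.5.
Shadow price of yeast = 7.5.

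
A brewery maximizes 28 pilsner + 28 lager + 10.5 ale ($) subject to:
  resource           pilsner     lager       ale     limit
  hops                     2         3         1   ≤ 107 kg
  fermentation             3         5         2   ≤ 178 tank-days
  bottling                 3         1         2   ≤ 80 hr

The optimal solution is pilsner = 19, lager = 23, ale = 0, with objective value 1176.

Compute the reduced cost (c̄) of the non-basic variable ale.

-5.5

At the optimum: hops uses 107 of 107 (binding); fermentation uses 172 of 178 (slack = 6); bottling uses 80 of 80 (binding).
Slack constraints have shadow price 0 (complementary slackness).
From A_Bᵀ y = c: 2·y_hops + 3·y_bottling = 28; 3·y_hops + 1·y_bottling = 28.
This yields shadow prices y_hops = 8, y_bottling = 4.
Reduced cost of ale: c₃ − yᵀa₃ = 10.5 − (8·1 + 4·2) = 10.5 − 16 = -5.5.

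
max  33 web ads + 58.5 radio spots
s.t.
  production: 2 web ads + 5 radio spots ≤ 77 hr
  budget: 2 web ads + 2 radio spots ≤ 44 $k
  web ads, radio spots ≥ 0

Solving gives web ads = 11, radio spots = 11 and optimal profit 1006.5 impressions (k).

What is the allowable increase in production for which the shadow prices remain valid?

33

Binding constraints: production, budget. The basis is B = [[2,5],[2,2]] with det -6.
Per unit increase in production, x* moves by d = (-0.3333, 0.3333).
The basis stays optimal until web ads reaches 0; allowable increase = 33 hr.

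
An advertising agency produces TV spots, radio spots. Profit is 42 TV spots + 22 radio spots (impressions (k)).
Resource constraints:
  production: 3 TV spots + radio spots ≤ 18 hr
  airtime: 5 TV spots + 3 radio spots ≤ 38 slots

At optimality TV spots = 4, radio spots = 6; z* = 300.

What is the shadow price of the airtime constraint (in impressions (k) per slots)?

6

At the optimum: production uses 18 of 18 (binding); airtime uses 38 of 38 (binding).
From A_Bᵀ y = c: 3·y_production + 5·y_airtime = 42; 1·y_production + 3·y_airtime = 22.
This yields shadow prices y_production = 4, y_airtime = 6.
Shadow price of airtime = 6.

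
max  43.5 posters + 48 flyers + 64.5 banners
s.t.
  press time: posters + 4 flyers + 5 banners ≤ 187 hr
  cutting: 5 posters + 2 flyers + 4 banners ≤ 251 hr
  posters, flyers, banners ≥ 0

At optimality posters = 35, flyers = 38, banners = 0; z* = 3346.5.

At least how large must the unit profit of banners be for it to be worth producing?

At the optimum: press time uses 187 of 187 (binding); cutting uses 251 of 251 (binding).
Dual feasibility on the basic columns requires 1·y_press time + 5·y_cutting = 43.5, 4·y_press time + 2·y_cutting = 48.
Solving: y_press time = 8.5, y_cutting = 7.
banners enters the basis when its profit ≥ yᵀa₃ = 8.5·5 + 7·4 = 70.5.

70.5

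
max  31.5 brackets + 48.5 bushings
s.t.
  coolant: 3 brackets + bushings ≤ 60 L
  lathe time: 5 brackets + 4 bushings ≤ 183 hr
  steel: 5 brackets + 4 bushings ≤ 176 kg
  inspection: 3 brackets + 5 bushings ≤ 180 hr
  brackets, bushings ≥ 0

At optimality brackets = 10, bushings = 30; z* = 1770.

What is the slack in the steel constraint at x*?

6

steel used = 5·10 + 4·30 = 170; slack = 176 − 170 = 6.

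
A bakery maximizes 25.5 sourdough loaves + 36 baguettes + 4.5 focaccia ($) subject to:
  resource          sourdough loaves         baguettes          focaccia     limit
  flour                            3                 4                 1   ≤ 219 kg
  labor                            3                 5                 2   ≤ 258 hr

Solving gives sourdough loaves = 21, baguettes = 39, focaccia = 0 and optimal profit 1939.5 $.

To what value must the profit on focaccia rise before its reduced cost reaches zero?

Check each constraint at x*: flour 219/219 (tight); labor 258/258 (tight).
The binding rows give the dual system: 3·y_flour + 3·y_labor = 25.5 and 4·y_flour + 5·y_labor = 36.
→ y_flour = 6.5 and y_labor = 2.
focaccia enters the basis when its profit ≥ yᵀa₃ = 6.5·1 + 2·2 = 10.5.

10.5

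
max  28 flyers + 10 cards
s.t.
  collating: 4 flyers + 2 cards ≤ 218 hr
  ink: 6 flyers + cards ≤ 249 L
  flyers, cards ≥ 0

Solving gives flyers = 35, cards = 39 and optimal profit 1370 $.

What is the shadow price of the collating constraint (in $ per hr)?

Check each constraint at x*: collating 218/218 (tight); ink 249/249 (tight).
Dual feasibility on the basic columns requires 4·y_collating + 6·y_ink = 28, 2·y_collating + 1·y_ink = 10.
This yields shadow prices y_collating = 4, y_ink = 2.
Shadow price of collating = 4.

4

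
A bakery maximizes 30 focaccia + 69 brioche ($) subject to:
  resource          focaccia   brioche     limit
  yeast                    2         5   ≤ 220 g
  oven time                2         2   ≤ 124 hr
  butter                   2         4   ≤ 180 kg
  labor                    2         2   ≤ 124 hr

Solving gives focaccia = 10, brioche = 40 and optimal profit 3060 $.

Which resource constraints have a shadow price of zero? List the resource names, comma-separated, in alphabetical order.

yeast: 220/220 (binding)
oven time: 100/124 (slack 24)
butter: 180/180 (binding)
labor: 100/124 (slack 24)
By complementary slackness, a constraint with positive slack has shadow price 0 → labor, oven time.

labor, oven time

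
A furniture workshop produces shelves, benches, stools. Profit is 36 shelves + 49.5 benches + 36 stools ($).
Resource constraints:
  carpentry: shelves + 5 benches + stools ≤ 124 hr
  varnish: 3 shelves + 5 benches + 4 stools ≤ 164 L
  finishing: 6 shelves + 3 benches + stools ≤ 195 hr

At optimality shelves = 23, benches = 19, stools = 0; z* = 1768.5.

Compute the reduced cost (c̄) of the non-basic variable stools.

Binding: varnish and finishing. Non-binding: carpentry (6 unused).
By complementary slackness, y = 0 for the non-binding constraint.
From A_Bᵀ y = c: 3·y_varnish + 6·y_finishing = 36; 5·y_varnish + 3·y_finishing = 49.5.
→ y_varnish = 9 and y_finishing = 1.5.
Reduced cost of stools: c₃ − yᵀa₃ = 36 − (9·4 + 1.5·1) = 36 − 37.5 = -1.5.

-1.5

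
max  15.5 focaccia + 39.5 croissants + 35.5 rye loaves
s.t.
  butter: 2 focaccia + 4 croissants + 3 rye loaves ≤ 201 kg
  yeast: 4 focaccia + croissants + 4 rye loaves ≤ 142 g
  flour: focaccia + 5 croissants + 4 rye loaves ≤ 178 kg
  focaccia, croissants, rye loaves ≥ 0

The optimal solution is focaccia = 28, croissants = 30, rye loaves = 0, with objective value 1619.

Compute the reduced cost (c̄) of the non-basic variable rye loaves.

Check each constraint at x*: butter 176/201 (slack 25); yeast 142/142 (tight); flour 178/178 (tight).
Slack constraints have shadow price 0 (complementary slackness).
Dual feasibility on the basic columns requires 4·y_yeast + 1·y_flour = 15.5, 1·y_yeast + 5·y_flour = 39.5.
→ y_yeast = 2 and y_flour = 7.5.
Reduced cost of rye loaves: c₃ − yᵀa₃ = 35.5 − (2·4 + 7.5·4) = 35.5 − 38 = -2.5.

-2.5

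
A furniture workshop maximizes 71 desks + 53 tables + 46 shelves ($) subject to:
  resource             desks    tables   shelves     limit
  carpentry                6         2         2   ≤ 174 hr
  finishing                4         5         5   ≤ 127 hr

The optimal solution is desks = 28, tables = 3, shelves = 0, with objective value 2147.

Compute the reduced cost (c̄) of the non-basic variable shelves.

Both carpentry and finishing are binding at x*.
From A_Bᵀ y = c: 6·y_carpentry + 4·y_finishing = 71; 2·y_carpentry + 5·y_finishing = 53.
This yields shadow prices y_carpentry = 6.5, y_finishing = 8.
Reduced cost of shelves: c₃ − yᵀa₃ = 46 − (6.5·2 + 8·5) = 46 − 53 = -7.

-7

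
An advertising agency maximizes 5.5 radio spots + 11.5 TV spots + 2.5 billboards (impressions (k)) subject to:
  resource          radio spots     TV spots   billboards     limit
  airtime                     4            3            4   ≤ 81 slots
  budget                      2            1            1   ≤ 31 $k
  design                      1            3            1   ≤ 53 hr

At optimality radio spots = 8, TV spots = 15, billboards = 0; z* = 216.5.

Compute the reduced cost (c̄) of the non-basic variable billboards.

At the optimum: airtime uses 77 of 81 (slack = 4); budget uses 31 of 31 (binding); design uses 53 of 53 (binding).
Since airtime is not tight, its dual is 0.
The binding rows give the dual system: 2·y_budget + 1·y_design = 5.5 and 1·y_budget + 3·y_design = 11.5.
→ y_budget = 1 and y_design = 3.5.
Reduced cost of billboards: c₃ − yᵀa₃ = 2.5 − (1·1 + 3.5·1) = 2.5 − 4.5 = -2.

-2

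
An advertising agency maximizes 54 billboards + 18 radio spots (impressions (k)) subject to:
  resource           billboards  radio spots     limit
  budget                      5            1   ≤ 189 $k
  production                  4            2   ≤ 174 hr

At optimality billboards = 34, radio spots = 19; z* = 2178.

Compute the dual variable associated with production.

At the optimum: budget uses 189 of 189 (binding); production uses 174 of 174 (binding).
The binding rows give the dual system: 5·y_budget + 4·y_production = 54 and 1·y_budget + 2·y_production = 18.
→ y_budget = 6 and y_production = 6.
Shadow price of production = 6.

6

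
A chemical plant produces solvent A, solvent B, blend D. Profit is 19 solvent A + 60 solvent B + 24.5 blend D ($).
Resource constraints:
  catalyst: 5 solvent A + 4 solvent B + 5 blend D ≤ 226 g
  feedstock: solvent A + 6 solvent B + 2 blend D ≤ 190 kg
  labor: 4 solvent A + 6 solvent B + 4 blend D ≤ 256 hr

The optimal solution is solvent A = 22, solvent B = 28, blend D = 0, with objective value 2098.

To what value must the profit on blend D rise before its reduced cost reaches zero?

26

Binding: feedstock and labor. Non-binding: catalyst (4 unused).
By complementary slackness, y = 0 for the non-binding constraint.
From A_Bᵀ y = c: 1·y_feedstock + 4·y_labor = 19; 6·y_feedstock + 6·y_labor = 60.
Solving: y_feedstock = 7, y_labor = 3.
blend D enters the basis when its profit ≥ yᵀa₃ = 7·2 + 3·4 = 26.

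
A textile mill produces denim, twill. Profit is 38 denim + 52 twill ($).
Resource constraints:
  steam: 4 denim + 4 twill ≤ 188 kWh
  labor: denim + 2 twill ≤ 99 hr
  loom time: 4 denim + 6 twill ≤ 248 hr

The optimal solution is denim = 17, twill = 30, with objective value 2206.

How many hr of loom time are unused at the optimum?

loom time used = 4·17 + 6·30 = 248; slack = 248 − 248 = 0.

0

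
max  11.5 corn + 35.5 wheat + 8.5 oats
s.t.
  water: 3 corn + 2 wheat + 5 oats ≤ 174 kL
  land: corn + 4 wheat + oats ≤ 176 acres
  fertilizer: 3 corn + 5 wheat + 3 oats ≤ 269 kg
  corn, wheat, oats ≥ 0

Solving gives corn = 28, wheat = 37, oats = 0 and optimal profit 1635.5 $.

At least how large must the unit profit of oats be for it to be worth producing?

11.5

Binding: land and fertilizer. Non-binding: water (16 unused).
Since water is not tight, its dual is 0.
Dual feasibility on the basic columns requires 1·y_land + 3·y_fertilizer = 11.5, 4·y_land + 5·y_fertilizer = 35.5.
This yields shadow prices y_land = 7, y_fertilizer = 1.5.
oats enters the basis when its profit ≥ yᵀa₃ = 7·1 + 1.5·3 = 11.5.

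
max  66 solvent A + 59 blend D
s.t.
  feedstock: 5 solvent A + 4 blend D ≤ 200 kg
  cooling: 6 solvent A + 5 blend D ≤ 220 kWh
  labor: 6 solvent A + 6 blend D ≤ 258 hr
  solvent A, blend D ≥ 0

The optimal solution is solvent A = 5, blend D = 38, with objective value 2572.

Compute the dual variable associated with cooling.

7

Check each constraint at x*: feedstock 177/200 (slack 23); cooling 220/220 (tight); labor 258/258 (tight).
By complementary slackness, y = 0 for the non-binding constraint.
The binding rows give the dual system: 6·y_cooling + 6·y_labor = 66 and 5·y_cooling + 6·y_labor = 59.
Solving: y_cooling = 7, y_labor = 4.
Shadow price of cooling = 7.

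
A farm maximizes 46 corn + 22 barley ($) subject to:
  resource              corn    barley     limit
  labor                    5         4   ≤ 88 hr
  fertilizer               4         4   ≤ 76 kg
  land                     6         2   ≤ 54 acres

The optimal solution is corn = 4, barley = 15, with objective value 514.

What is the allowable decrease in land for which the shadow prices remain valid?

Binding constraints: fertilizer, land. The basis is B = [[4,4],[6,2]] with det -16.
Per unit decrease in land, x* moves by d = (-0.25, 0.25).
The basis stays optimal until corn reaches 0; allowable decrease = 16 acres.

16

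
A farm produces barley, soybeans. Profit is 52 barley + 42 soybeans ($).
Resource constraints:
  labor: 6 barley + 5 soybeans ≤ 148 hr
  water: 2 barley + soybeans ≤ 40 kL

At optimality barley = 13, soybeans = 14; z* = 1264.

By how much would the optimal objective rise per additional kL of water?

Both labor and water are binding at x*.
Dual feasibility on the basic columns requires 6·y_labor + 2·y_water = 52, 5·y_labor + 1·y_water = 42.
Solving: y_labor = 8, y_water = 2.
Shadow price of water = 2.

2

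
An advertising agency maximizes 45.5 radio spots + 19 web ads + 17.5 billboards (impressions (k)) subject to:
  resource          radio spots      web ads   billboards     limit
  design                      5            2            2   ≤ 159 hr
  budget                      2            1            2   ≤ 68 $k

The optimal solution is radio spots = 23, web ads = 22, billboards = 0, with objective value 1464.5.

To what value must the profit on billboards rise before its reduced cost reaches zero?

Both design and budget are binding at x*.
Dual feasibility on the basic columns requires 5·y_design + 2·y_budget = 45.5, 2·y_design + 1·y_budget = 19.
→ y_design = 7.5 and y_budget = 4.
billboards enters the basis when its profit ≥ yᵀa₃ = 7.5·2 + 4·2 = 23.

23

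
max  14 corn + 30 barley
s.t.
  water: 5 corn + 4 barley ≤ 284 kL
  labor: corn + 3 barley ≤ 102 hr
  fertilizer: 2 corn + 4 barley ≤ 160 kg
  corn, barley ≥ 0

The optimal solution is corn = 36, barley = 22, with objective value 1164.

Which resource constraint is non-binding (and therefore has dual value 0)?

water: 268/284 (slack 16)
labor: 102/102 (binding)
fertilizer: 160/160 (binding)
By complementary slackness, a constraint with positive slack has shadow price 0 → water.

water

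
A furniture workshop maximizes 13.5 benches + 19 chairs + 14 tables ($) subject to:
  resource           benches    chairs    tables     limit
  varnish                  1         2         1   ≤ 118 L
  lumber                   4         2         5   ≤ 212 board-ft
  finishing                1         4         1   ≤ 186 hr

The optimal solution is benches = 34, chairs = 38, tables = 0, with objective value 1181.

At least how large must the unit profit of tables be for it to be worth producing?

16

Binding: lumber and finishing. Non-binding: varnish (8 unused).
By complementary slackness, y = 0 for the non-binding constraint.
The binding rows give the dual system: 4·y_lumber + 1·y_finishing = 13.5 and 2·y_lumber + 4·y_finishing = 19.
→ y_lumber = 2.5 and y_finishing = 3.5.
tables enters the basis when its profit ≥ yᵀa₃ = 2.5·5 + 3.5·1 = 16.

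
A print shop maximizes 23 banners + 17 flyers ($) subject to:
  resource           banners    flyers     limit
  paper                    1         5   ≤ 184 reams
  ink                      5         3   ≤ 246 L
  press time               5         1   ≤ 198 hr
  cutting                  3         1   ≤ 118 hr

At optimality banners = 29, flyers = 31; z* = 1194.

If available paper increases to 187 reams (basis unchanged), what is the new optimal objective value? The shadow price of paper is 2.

1200

Δb = 3, so new z* = 1194 + (2)·(3) = 1194 + 6 = 1200.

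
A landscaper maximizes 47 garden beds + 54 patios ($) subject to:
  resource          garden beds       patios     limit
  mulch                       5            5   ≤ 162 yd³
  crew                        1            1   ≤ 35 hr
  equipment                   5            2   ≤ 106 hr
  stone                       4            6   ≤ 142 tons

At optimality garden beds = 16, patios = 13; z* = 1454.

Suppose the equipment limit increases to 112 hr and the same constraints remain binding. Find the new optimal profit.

At the optimum: mulch uses 145 of 162 (slack = 17); crew uses 29 of 35 (slack = 6); equipment uses 106 of 106 (binding); stone uses 142 of 142 (binding).
Slack constraints have shadow price 0 (complementary slackness).
From A_Bᵀ y = c: 5·y_equipment + 4·y_stone = 47; 2·y_equipment + 6·y_stone = 54.
This yields shadow prices y_equipment = 3, y_stone = 8.
Δz = y_equipment·Δb = 3 × (6) = 18, so new z* = 1454 + 18 = 1472.

1472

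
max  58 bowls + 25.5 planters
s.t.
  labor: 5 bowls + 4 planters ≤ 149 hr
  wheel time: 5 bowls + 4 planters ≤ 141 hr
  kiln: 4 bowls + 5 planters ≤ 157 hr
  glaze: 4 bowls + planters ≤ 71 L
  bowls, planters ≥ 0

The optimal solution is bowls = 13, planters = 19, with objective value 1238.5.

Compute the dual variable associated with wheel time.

4

At the optimum: labor uses 141 of 149 (slack = 8); wheel time uses 141 of 141 (binding); kiln uses 147 of 157 (slack = 10); glaze uses 71 of 71 (binding).
Slack constraints have shadow price 0 (complementary slackness).
The binding rows give the dual system: 5·y_wheel time + 4·y_glaze = 58 and 4·y_wheel time + 1·y_glaze = 25.5.
This yields shadow prices y_wheel time = 4, y_glaze = 9.5.
Shadow price of wheel time = 4.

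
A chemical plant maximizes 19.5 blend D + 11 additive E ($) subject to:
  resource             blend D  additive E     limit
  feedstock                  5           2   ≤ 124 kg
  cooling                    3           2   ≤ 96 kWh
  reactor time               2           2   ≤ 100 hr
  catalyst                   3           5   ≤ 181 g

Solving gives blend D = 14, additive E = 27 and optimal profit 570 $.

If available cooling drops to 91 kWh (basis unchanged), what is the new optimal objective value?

550

Binding: feedstock and cooling. Non-binding: reactor time (18 unused), catalyst (4 unused).
Slack constraints have shadow price 0 (complementary slackness).
From A_Bᵀ y = c: 5·y_feedstock + 3·y_cooling = 19.5; 2·y_feedstock + 2·y_cooling = 11.
→ y_feedstock = 1.5 and y_cooling = 4.
Δz = y_cooling·Δb = 4 × (-5) = -20, so new z* = 570 − 20 = 550.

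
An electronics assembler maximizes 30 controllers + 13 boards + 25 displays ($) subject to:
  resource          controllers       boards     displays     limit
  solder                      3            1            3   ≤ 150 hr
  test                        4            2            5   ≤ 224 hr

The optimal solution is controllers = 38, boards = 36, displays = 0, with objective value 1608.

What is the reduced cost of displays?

-9.5

Both solder and test are binding at x*.
The binding rows give the dual system: 3·y_solder + 4·y_test = 30 and 1·y_solder + 2·y_test = 13.
→ y_solder = 4 and y_test = 4.5.
Reduced cost of displays: c₃ − yᵀa₃ = 25 − (4·3 + 4.5·5) = 25 − 34.5 = -9.5.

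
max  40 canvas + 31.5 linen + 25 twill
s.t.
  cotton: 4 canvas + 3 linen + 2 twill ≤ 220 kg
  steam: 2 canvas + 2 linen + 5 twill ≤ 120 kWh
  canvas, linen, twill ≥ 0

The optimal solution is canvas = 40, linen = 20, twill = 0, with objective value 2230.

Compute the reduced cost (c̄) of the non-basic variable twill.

-7

Check each constraint at x*: cotton 220/220 (tight); steam 120/120 (tight).
The binding rows give the dual system: 4·y_cotton + 2·y_steam = 40 and 3·y_cotton + 2·y_steam = 31.5.
→ y_cotton = 8.5 and y_steam = 3.
Reduced cost of twill: c₃ − yᵀa₃ = 25 − (8.5·2 + 3·5) = 25 − 32 = -7.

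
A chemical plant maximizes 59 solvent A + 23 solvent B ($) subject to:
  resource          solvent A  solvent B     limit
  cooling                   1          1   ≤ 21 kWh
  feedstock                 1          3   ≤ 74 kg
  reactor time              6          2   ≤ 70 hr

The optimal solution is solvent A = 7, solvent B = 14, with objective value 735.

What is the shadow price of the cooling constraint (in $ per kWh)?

At the optimum: cooling uses 21 of 21 (binding); feedstock uses 49 of 74 (slack = 25); reactor time uses 70 of 70 (binding).
Since feedstock is not tight, its dual is 0.
The binding rows give the dual system: 1·y_cooling + 6·y_reactor time = 59 and 1·y_cooling + 2·y_reactor time = 23.
This yields shadow prices y_cooling = 5, y_reactor time = 9.
Shadow price of cooling = 5.

5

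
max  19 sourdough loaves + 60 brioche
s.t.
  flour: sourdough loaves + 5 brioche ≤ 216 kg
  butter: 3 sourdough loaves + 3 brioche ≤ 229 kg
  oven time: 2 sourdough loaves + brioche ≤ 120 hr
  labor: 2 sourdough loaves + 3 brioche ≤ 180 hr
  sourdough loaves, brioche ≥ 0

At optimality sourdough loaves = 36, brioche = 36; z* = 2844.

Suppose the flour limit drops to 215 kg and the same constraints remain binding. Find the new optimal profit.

At the optimum: flour uses 216 of 216 (binding); butter uses 216 of 229 (slack = 13); oven time uses 108 of 120 (slack = 12); labor uses 180 of 180 (binding).
By complementary slackness, y = 0 for the non-binding constraints.
The binding rows give the dual system: 1·y_flour + 2·y_labor = 19 and 5·y_flour + 3·y_labor = 60.
This yields shadow prices y_flour = 9, y_labor = 5.
Δz = y_flour·Δb = 9 × (-1) = -9, so new z* = 2844 − 9 = 2835.

2835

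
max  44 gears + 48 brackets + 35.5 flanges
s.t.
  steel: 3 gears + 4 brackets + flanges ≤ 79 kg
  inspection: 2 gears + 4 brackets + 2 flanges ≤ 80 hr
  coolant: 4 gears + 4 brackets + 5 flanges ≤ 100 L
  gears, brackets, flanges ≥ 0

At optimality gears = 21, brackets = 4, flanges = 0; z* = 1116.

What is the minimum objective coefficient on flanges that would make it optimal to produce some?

Check each constraint at x*: steel 79/79 (tight); inspection 58/80 (slack 22); coolant 100/100 (tight).
Since inspection is not tight, its dual is 0.
From A_Bᵀ y = c: 3·y_steel + 4·y_coolant = 44; 4·y_steel + 4·y_coolant = 48.
→ y_steel = 4 and y_coolant = 8.
flanges enters the basis when its profit ≥ yᵀa₃ = 4·1 + 8·5 = 44.

44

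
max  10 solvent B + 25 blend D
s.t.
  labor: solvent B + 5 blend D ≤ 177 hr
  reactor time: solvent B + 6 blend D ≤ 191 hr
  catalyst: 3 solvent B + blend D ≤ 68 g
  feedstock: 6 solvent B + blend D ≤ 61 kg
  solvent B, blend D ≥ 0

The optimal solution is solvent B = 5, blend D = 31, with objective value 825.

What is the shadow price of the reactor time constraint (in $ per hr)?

4

At the optimum: labor uses 160 of 177 (slack = 17); reactor time uses 191 of 191 (binding); catalyst uses 46 of 68 (slack = 22); feedstock uses 61 of 61 (binding).
Since labor, catalyst are not tight, their duals are 0.
From A_Bᵀ y = c: 1·y_reactor time + 6·y_feedstock = 10; 6·y_reactor time + 1·y_feedstock = 25.
→ y_reactor time = 4 and y_feedstock = 1.
Shadow price of reactor time = 4.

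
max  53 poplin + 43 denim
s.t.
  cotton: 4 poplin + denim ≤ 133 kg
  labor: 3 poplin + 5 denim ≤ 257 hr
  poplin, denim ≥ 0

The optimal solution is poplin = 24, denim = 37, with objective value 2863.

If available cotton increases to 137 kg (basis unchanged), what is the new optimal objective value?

Check each constraint at x*: cotton 133/133 (tight); labor 257/257 (tight).
Dual feasibility on the basic columns requires 4·y_cotton + 3·y_labor = 53, 1·y_cotton + 5·y_labor = 43.
→ y_cotton = 8 and y_labor = 7.
Δz = y_cotton·Δb = 8 × (4) = 32, so new z* = 2863 + 32 = 2895.

2895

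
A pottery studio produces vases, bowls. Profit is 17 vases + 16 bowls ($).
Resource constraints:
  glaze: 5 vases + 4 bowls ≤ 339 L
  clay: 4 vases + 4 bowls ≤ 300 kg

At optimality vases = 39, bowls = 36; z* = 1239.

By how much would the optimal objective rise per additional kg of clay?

At the optimum: glaze uses 339 of 339 (binding); clay uses 300 of 300 (binding).
Dual feasibility on the basic columns requires 5·y_glaze + 4·y_clay = 17, 4·y_glaze + 4·y_clay = 16.
→ y_glaze = 1 and y_clay = 3.
Shadow price of clay = 3.

3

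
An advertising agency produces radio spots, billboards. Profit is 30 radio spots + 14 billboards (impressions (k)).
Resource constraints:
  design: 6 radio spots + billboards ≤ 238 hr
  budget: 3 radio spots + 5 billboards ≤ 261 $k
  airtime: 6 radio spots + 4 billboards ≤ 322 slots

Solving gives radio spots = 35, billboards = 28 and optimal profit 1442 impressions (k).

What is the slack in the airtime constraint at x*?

airtime used = 6·35 + 4·28 = 322; slack = 322 − 322 = 0.

0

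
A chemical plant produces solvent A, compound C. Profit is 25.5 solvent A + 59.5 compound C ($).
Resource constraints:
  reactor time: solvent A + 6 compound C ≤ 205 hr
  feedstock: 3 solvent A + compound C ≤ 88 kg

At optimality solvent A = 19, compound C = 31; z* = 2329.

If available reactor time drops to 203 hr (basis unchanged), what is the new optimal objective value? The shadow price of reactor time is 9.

Δb = -2, so new z* = 2329 + (9)·(-2) = 2329 − 18 = 2311.

2311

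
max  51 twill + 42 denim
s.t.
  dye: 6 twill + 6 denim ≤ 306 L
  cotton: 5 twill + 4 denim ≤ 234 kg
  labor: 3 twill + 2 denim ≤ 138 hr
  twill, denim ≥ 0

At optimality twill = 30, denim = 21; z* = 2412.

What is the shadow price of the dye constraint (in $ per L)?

Check each constraint at x*: dye 306/306 (tight); cotton 234/234 (tight); labor 132/138 (slack 6).
Since labor is not tight, its dual is 0.
Dual feasibility on the basic columns requires 6·y_dye + 5·y_cotton = 51, 6·y_dye + 4·y_cotton = 42.
This yields shadow prices y_dye = 1, y_cotton = 9.
Shadow price of dye = 1.

1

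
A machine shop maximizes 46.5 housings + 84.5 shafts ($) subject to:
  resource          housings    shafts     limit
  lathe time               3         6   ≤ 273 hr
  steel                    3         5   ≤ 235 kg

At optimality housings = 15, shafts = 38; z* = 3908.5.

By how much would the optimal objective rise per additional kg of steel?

Check each constraint at x*: lathe time 273/273 (tight); steel 235/235 (tight).
From A_Bᵀ y = c: 3·y_lathe time + 3·y_steel = 46.5; 6·y_lathe time + 5·y_steel = 84.5.
This yields shadow prices y_lathe time = 7, y_steel = 8.5.
Shadow price of steel = 8.5.

8.5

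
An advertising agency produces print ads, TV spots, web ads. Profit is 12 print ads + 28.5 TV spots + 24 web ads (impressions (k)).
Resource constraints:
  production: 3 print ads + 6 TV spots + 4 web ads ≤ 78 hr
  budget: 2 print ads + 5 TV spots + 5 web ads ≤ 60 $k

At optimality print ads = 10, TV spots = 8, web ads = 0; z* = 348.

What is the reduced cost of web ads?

At the optimum: production uses 78 of 78 (binding); budget uses 60 of 60 (binding).
Dual feasibility on the basic columns requires 3·y_production + 2·y_budget = 12, 6·y_production + 5·y_budget = 28.5.
→ y_production = 1 and y_budget = 4.5.
Reduced cost of web ads: c₃ − yᵀa₃ = 24 − (1·4 + 4.5·5) = 24 − 26.5 = -2.5.

-2.5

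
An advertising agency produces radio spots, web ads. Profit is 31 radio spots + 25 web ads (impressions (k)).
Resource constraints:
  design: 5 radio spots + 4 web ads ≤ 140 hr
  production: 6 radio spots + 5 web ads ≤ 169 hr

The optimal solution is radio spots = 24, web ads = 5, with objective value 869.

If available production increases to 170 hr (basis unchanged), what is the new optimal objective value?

870

At the optimum: design uses 140 of 140 (binding); production uses 169 of 169 (binding).
From A_Bᵀ y = c: 5·y_design + 6·y_production = 31; 4·y_design + 5·y_production = 25.
This yields shadow prices y_design = 5, y_production = 1.
Δz = y_production·Δb = 1 × (1) = 1, so new z* = 869 + 1 = 870.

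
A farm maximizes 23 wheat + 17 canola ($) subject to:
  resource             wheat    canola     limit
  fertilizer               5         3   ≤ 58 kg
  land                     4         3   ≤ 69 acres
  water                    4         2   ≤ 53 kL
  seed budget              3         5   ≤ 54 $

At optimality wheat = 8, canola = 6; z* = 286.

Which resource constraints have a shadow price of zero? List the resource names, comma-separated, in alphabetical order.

land, water

fertilizer: 58/58 (binding)
land: 50/69 (slack 19)
water: 44/53 (slack 9)
seed budget: 54/54 (binding)
By complementary slackness, a constraint with positive slack has shadow price 0 → land, water.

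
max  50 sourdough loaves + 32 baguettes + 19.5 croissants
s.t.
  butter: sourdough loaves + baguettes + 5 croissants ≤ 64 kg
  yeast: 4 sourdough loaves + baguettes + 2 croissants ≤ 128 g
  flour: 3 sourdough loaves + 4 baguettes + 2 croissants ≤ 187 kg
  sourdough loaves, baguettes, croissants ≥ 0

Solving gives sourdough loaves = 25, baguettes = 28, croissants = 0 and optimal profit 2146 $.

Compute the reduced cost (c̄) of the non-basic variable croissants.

At the optimum: butter uses 53 of 64 (slack = 11); yeast uses 128 of 128 (binding); flour uses 187 of 187 (binding).
Slack constraints have shadow price 0 (complementary slackness).
The binding rows give the dual system: 4·y_yeast + 3·y_flour = 50 and 1·y_yeast + 4·y_flour = 32.
This yields shadow prices y_yeast = 8, y_flour = 6.
Reduced cost of croissants: c₃ − yᵀa₃ = 19.5 − (8·2 + 6·2) = 19.5 − 28 = -8.5.

-8.5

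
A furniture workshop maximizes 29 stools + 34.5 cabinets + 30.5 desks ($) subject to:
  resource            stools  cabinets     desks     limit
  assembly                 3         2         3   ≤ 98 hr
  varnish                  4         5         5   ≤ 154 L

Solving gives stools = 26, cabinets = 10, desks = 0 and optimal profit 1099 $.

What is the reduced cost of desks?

-5

Check each constraint at x*: assembly 98/98 (tight); varnish 154/154 (tight).
From A_Bᵀ y = c: 3·y_assembly + 4·y_varnish = 29; 2·y_assembly + 5·y_varnish = 34.5.
→ y_assembly = 1 and y_varnish = 6.5.
Reduced cost of desks: c₃ − yᵀa₃ = 30.5 − (1·3 + 6.5·5) = 30.5 − 35.5 = -5.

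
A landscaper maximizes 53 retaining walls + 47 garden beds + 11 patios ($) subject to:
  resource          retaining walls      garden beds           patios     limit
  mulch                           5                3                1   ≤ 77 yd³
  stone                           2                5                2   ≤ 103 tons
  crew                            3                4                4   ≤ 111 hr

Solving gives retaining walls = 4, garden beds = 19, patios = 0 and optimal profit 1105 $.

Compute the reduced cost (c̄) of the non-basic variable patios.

-6

Check each constraint at x*: mulch 77/77 (tight); stone 103/103 (tight); crew 88/111 (slack 23).
By complementary slackness, y = 0 for the non-binding constraint.
The binding rows give the dual system: 5·y_mulch + 2·y_stone = 53 and 3·y_mulch + 5·y_stone = 47.
This yields shadow prices y_mulch = 9, y_stone = 4.
Reduced cost of patios: c₃ − yᵀa₃ = 11 − (9·1 + 4·2) = 11 − 17 = -6.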